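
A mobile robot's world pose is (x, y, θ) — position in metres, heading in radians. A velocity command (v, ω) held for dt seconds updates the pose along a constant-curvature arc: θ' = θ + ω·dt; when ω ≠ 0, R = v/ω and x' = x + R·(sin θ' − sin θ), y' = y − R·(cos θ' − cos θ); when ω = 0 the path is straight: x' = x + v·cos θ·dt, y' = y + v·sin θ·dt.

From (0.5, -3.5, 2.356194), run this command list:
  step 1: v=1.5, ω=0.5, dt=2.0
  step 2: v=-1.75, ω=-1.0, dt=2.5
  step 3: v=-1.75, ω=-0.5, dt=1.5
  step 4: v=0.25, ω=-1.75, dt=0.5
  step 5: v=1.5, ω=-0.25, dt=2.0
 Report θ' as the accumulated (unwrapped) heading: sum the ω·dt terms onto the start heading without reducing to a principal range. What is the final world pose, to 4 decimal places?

step 1: θ'=3.3562 (R=3.0000) → pose (-2.2602, -2.6901, 3.3562)
step 2: θ'=0.8562 (R=1.7500) → pose (-0.5656, -5.5468, 0.8562)
step 3: θ'=0.1062 (R=3.5000) → pose (-2.8384, -6.7335, 0.1062)
step 4: θ'=-0.7688 (R=-0.1429) → pose (-2.7239, -6.7728, -0.7688)
step 5: θ'=-1.2688 (R=-6.0000) → pose (-1.1671, -9.3008, -1.2688)

(-1.1671, -9.3008, -1.2688)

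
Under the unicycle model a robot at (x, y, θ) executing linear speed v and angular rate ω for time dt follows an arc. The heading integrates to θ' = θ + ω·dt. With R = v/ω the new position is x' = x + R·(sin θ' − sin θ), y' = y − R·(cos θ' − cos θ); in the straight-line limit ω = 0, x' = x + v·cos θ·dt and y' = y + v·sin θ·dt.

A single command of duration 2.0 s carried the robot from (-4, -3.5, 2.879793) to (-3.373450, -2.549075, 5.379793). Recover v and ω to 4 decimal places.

v = -0.7500, ω = 1.2500

Δθ = 5.379793 − 2.879793 = 2.500000
ω = Δθ/dt = 2.500000/2.0 = 1.2500
R = −Δy/(cos θ' − cos θ) = -0.6000
v = R·ω = -0.6000·1.2500 = -0.7500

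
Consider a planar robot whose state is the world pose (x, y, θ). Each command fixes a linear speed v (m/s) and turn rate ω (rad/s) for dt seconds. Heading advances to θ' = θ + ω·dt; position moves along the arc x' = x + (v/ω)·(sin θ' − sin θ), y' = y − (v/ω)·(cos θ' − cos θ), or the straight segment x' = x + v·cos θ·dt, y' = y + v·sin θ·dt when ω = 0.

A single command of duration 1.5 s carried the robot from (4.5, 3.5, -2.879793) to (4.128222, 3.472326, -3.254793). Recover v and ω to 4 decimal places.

v = 0.2500, ω = -0.2500

Δθ = -3.254793 − -2.879793 = -0.375000
ω = Δθ/dt = -0.375000/1.5 = -0.2500
R = Δx/(sin θ' − sin θ) = -1.0000
v = R·ω = -1.0000·-0.2500 = 0.2500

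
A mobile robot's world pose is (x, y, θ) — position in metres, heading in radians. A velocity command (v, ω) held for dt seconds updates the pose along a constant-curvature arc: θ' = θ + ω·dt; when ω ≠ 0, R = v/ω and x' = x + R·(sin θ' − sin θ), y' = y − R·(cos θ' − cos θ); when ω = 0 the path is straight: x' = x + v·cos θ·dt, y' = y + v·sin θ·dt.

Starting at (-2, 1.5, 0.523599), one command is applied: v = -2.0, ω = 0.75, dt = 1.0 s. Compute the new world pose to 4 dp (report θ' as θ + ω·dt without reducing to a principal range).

(-3.2164, -0.0285, 1.2736)

θ' = 0.5236 + 0.75·1.0 = 1.2736
R = v/ω = -2.0/0.75 = -2.6667
x' = -2 + -2.6667·(sin 1.2736 − sin 0.5236) = -3.2164
y' = 1.5 − -2.6667·(cos 1.2736 − cos 0.5236) = -0.0285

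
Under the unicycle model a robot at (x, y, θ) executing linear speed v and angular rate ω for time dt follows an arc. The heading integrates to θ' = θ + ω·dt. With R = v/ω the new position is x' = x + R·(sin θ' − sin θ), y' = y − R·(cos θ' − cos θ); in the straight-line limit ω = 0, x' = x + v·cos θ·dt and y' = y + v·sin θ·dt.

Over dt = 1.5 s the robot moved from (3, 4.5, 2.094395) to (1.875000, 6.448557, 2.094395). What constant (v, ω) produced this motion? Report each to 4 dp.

v = 1.5000, ω = 0.0000

Δθ = 2.094395 − 2.094395 = 0.000000
ω = Δθ/dt = 0.000000/1.5 = 0.0000
ω = 0 → v = (Δx·cos θ + Δy·sin θ)/dt = 1.5000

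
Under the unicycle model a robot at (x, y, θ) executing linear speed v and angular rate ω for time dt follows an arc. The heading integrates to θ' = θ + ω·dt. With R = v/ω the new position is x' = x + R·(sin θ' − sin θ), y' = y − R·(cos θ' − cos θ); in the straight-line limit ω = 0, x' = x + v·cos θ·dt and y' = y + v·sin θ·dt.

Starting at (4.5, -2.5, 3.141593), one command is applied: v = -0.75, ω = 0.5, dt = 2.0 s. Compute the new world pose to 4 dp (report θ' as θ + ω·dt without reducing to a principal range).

θ' = 3.1416 + 0.5·2.0 = 4.1416
R = v/ω = -0.75/0.5 = -1.5000
x' = 4.5 + -1.5000·(sin 4.1416 − sin 3.1416) = 5.7622
y' = -2.5 − -1.5000·(cos 4.1416 − cos 3.1416) = -1.8105

(5.7622, -1.8105, 4.1416)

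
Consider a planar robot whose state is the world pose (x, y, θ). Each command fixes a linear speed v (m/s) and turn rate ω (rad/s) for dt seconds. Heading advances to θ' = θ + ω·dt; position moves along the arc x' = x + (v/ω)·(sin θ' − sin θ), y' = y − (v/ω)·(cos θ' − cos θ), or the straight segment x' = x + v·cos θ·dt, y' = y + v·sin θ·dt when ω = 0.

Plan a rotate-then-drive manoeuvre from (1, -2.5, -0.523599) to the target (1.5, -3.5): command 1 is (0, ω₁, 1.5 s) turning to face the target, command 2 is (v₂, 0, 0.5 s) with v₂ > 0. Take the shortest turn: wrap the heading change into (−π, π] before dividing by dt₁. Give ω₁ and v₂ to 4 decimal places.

ω₁ = -0.3890, v₂ = 2.2361

heading to target = atan2(-3.5−-2.5, 1.5−1) = -1.1071
Δθ = wrap(-1.1071 − -0.5236) = -0.5835; ω₁ = Δθ/dt₁ = -0.3890
distance = √((1.5−1)² + (-3.5−-2.5)²) = 1.1180; v₂ = distance/dt₂ = 2.2361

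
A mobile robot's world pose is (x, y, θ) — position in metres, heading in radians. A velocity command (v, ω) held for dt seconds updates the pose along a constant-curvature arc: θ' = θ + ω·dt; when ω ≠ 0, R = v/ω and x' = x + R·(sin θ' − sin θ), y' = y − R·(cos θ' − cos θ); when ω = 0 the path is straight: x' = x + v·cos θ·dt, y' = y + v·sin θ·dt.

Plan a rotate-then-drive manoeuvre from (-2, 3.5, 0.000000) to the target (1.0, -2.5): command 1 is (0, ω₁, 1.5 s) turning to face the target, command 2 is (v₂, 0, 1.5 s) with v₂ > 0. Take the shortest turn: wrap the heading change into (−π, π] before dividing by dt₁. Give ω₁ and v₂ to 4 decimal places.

ω₁ = -0.7381, v₂ = 4.4721

heading to target = atan2(-2.5−3.5, 1−-2) = -1.1071
Δθ = wrap(-1.1071 − 0.0000) = -1.1071; ω₁ = Δθ/dt₁ = -0.7381
distance = √((1−-2)² + (-2.5−3.5)²) = 6.7082; v₂ = distance/dt₂ = 4.4721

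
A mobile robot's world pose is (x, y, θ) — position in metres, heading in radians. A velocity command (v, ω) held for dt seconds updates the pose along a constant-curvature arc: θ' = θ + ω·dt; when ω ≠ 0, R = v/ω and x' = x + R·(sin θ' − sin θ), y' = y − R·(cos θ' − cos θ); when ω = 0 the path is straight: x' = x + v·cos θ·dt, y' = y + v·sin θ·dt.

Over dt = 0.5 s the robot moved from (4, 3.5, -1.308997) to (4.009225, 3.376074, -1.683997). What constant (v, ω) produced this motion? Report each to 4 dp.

v = 0.2500, ω = -0.7500

Δθ = -1.683997 − -1.308997 = -0.375000
ω = Δθ/dt = -0.375000/0.5 = -0.7500
R = −Δy/(cos θ' − cos θ) = -0.3333
v = R·ω = -0.3333·-0.7500 = 0.2500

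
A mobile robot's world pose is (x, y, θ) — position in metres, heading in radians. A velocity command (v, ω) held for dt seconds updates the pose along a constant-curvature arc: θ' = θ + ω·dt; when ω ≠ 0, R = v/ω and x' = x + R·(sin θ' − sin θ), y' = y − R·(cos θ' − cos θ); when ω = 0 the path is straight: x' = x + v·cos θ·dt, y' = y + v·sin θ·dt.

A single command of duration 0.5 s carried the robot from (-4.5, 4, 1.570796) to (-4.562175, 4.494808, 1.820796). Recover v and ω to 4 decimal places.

v = 1.0000, ω = 0.5000

Δθ = 1.820796 − 1.570796 = 0.250000
ω = Δθ/dt = 0.250000/0.5 = 0.5000
R = −Δy/(cos θ' − cos θ) = 2.0000
v = R·ω = 2.0000·0.5000 = 1.0000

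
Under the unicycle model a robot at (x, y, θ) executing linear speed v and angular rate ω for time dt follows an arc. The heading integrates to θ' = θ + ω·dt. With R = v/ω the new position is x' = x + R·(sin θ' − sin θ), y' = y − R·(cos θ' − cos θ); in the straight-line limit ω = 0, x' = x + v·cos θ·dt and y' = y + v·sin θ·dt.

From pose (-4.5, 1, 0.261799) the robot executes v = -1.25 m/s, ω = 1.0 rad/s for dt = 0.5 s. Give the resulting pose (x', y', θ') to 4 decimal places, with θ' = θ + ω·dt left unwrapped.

(-5.0393, 0.6971, 0.7618)

θ' = 0.2618 + 1.0·0.5 = 0.7618
R = v/ω = -1.25/1.0 = -1.2500
x' = -4.5 + -1.2500·(sin 0.7618 − sin 0.2618) = -5.0393
y' = 1 − -1.2500·(cos 0.7618 − cos 0.2618) = 0.6971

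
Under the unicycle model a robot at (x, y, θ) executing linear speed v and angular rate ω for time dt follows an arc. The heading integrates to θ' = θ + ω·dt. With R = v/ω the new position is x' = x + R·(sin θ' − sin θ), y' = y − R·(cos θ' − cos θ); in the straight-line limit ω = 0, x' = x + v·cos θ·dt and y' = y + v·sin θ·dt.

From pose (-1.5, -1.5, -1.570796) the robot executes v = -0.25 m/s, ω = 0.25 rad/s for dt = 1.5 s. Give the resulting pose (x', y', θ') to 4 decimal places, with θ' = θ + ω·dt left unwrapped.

(-1.5695, -1.1337, -1.1958)

θ' = -1.5708 + 0.25·1.5 = -1.1958
R = v/ω = -0.25/0.25 = -1.0000
x' = -1.5 + -1.0000·(sin -1.1958 − sin -1.5708) = -1.5695
y' = -1.5 − -1.0000·(cos -1.1958 − cos -1.5708) = -1.1337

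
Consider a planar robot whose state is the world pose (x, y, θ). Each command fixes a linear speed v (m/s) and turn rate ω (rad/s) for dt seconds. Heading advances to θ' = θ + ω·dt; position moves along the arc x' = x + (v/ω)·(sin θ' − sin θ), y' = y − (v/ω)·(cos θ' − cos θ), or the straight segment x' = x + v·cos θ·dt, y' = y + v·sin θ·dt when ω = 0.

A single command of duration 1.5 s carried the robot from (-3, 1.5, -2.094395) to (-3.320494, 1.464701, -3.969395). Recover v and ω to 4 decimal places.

Δθ = -3.969395 − -2.094395 = -1.875000
ω = Δθ/dt = -1.875000/1.5 = -1.2500
R = Δx/(sin θ' − sin θ) = -0.2000
v = R·ω = -0.2000·-1.2500 = 0.2500

v = 0.2500, ω = -1.2500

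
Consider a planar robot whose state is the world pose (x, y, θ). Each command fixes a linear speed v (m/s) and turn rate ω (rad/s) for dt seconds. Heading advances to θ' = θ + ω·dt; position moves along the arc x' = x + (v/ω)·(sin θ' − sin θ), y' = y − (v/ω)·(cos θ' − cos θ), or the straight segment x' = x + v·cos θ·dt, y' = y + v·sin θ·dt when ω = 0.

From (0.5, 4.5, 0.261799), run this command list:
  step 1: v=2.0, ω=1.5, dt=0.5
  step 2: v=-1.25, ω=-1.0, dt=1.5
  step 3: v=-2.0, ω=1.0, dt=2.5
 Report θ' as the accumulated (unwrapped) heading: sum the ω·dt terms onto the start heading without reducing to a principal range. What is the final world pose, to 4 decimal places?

(-3.1075, 2.0197, 2.0118)

step 1: θ'=1.0118 (R=1.3333) → pose (1.2853, 5.0808, 1.0118)
step 2: θ'=-0.4882 (R=1.2500) → pose (-0.3607, 4.6397, -0.4882)
step 3: θ'=2.0118 (R=-2.0000) → pose (-3.1075, 2.0197, 2.0118)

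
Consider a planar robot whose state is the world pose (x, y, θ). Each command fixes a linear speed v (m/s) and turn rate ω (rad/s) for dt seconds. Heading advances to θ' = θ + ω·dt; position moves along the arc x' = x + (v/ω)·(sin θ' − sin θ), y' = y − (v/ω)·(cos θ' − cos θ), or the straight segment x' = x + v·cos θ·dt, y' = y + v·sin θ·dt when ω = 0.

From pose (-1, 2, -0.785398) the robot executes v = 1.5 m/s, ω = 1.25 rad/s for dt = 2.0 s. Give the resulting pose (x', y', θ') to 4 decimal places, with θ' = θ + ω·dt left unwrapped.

θ' = -0.7854 + 1.25·2.0 = 1.7146
R = v/ω = 1.5/1.25 = 1.2000
x' = -1 + 1.2000·(sin 1.7146 − sin -0.7854) = 1.0361
y' = 2 − 1.2000·(cos 1.7146 − cos -0.7854) = 3.0205

(1.0361, 3.0205, 1.7146)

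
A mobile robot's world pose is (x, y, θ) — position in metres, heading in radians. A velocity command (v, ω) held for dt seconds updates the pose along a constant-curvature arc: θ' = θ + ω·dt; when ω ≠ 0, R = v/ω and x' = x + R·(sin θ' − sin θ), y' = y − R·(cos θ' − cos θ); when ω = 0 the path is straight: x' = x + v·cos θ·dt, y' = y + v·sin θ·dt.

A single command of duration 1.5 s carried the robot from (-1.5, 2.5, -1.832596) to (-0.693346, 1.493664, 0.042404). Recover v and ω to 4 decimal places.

v = 1.0000, ω = 1.2500

Δθ = 0.042404 − -1.832596 = 1.875000
ω = Δθ/dt = 1.875000/1.5 = 1.2500
R = −Δy/(cos θ' − cos θ) = 0.8000
v = R·ω = 0.8000·1.2500 = 1.0000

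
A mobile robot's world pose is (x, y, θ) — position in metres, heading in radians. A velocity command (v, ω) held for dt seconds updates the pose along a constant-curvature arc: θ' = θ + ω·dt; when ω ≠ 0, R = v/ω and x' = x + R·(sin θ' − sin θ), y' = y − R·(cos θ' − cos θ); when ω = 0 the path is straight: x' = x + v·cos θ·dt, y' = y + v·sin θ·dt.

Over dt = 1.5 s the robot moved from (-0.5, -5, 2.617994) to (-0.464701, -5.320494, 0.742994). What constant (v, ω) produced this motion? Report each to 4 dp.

v = -0.2500, ω = -1.2500

Δθ = 0.742994 − 2.617994 = -1.875000
ω = Δθ/dt = -1.875000/1.5 = -1.2500
R = −Δy/(cos θ' − cos θ) = 0.2000
v = R·ω = 0.2000·-1.2500 = -0.2500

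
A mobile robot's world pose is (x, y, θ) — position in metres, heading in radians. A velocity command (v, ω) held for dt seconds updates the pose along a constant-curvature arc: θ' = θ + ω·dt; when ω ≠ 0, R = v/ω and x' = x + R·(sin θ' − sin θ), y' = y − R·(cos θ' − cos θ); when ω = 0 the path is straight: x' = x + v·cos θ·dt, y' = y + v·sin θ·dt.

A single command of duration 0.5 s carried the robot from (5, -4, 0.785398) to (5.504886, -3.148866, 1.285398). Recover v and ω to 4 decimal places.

v = 2.0000, ω = 1.0000

Δθ = 1.285398 − 0.785398 = 0.500000
ω = Δθ/dt = 0.500000/0.5 = 1.0000
R = −Δy/(cos θ' − cos θ) = 2.0000
v = R·ω = 2.0000·1.0000 = 2.0000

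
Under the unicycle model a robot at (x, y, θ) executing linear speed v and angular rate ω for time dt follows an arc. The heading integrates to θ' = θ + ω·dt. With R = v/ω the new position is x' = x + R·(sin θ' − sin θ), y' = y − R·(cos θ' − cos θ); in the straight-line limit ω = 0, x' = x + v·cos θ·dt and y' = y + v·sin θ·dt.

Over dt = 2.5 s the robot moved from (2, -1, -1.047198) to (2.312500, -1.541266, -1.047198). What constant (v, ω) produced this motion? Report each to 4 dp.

Δθ = -1.047198 − -1.047198 = 0.000000
ω = Δθ/dt = 0.000000/2.5 = 0.0000
ω = 0 → v = (Δx·cos θ + Δy·sin θ)/dt = 0.2500

v = 0.2500, ω = 0.0000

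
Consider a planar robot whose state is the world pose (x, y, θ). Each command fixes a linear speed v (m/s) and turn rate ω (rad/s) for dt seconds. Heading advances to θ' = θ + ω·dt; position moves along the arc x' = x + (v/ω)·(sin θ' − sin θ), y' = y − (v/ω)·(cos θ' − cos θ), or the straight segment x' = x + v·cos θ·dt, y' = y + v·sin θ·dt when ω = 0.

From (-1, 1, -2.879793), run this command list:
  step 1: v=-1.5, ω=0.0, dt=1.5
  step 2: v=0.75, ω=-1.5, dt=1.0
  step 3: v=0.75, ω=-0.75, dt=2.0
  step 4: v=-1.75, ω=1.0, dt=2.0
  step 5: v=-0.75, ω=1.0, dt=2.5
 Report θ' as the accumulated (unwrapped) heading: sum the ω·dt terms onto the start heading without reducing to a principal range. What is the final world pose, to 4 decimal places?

(1.8743, 0.9415, -1.3798)

step 1: θ'=-2.8798 (straight) → pose (1.1733, 1.5823, -2.8798)
step 2: θ'=-4.3798 (R=-0.5000) → pose (0.5713, 1.9021, -4.3798)
step 3: θ'=-5.8798 (R=-1.0000) → pose (1.1240, 3.1483, -5.8798)
step 4: θ'=-3.8798 (R=-1.7500) → pose (0.6333, 0.2443, -3.8798)
step 5: θ'=-1.3798 (R=-0.7500) → pose (1.8743, 0.9415, -1.3798)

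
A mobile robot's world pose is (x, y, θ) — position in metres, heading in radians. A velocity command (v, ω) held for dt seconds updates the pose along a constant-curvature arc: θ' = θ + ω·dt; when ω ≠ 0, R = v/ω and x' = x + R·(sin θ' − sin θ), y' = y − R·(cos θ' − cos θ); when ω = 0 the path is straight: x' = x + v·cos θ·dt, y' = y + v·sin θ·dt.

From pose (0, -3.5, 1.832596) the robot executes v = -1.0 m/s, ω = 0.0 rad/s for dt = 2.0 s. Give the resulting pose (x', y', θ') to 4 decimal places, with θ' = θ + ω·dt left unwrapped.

θ' = 1.8326 + 0.0·2.0 = 1.8326
ω = 0 → straight: x' = 0 + -1.0·cos(1.8326)·2.0 = 0.5176
y' = -3.5 + -1.0·sin(1.8326)·2.0 = -5.4319

(0.5176, -5.4319, 1.8326)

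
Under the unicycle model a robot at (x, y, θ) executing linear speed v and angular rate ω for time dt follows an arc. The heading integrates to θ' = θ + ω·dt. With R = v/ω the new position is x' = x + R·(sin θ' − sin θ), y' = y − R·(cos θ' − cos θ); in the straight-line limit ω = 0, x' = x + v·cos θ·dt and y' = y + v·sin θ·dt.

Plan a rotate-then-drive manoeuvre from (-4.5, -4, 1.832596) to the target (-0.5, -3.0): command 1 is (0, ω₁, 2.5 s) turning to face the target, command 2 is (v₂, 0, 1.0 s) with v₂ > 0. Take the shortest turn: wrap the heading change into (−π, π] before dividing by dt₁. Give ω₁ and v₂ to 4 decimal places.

heading to target = atan2(-3−-4, -0.5−-4.5) = 0.2450
Δθ = wrap(0.2450 − 1.8326) = -1.5876; ω₁ = Δθ/dt₁ = -0.6350
distance = √((-0.5−-4.5)² + (-3−-4)²) = 4.1231; v₂ = distance/dt₂ = 4.1231

ω₁ = -0.6350, v₂ = 4.1231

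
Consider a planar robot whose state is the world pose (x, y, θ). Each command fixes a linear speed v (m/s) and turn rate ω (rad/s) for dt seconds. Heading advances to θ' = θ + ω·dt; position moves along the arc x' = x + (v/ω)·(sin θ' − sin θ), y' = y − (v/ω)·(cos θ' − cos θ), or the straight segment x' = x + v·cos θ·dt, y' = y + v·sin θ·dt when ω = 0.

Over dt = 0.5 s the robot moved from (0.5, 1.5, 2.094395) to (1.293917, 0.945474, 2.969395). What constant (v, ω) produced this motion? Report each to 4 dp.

Δθ = 2.969395 − 2.094395 = 0.875000
ω = Δθ/dt = 0.875000/0.5 = 1.7500
R = Δx/(sin θ' − sin θ) = -1.1429
v = R·ω = -1.1429·1.7500 = -2.0000

v = -2.0000, ω = 1.7500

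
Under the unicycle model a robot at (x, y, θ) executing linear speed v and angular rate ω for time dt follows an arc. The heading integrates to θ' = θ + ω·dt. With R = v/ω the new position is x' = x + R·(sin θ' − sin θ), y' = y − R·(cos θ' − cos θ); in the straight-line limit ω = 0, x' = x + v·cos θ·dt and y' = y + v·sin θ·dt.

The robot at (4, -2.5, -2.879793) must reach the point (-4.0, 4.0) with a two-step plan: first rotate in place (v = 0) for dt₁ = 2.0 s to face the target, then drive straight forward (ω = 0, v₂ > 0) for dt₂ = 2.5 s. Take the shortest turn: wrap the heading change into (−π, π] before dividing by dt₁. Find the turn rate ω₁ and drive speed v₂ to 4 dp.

heading to target = atan2(4−-2.5, -4−4) = 2.4593
Δθ = wrap(2.4593 − -2.8798) = -0.9441; ω₁ = Δθ/dt₁ = -0.4721
distance = √((-4−4)² + (4−-2.5)²) = 10.3078; v₂ = distance/dt₂ = 4.1231

ω₁ = -0.4721, v₂ = 4.1231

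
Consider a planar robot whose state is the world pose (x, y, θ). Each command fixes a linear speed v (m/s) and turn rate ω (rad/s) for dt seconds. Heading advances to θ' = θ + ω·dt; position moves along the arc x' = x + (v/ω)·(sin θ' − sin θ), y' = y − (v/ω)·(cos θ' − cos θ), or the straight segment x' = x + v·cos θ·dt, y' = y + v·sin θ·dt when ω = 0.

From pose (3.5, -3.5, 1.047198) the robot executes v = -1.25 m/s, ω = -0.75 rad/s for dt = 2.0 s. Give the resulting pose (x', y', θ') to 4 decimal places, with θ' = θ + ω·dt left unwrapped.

(1.3275, -4.1654, -0.4528)

θ' = 1.0472 + -0.75·2.0 = -0.4528
R = v/ω = -1.25/-0.75 = 1.6667
x' = 3.5 + 1.6667·(sin -0.4528 − sin 1.0472) = 1.3275
y' = -3.5 − 1.6667·(cos -0.4528 − cos 1.0472) = -4.1654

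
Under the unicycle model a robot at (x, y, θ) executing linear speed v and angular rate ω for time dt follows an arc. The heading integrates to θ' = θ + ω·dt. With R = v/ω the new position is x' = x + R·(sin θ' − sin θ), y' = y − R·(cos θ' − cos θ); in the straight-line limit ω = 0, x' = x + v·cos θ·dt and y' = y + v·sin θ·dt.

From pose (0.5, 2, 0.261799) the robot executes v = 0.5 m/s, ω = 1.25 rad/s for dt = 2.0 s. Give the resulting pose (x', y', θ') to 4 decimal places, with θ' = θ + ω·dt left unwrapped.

(0.5448, 2.7579, 2.7618)

θ' = 0.2618 + 1.25·2.0 = 2.7618
R = v/ω = 0.5/1.25 = 0.4000
x' = 0.5 + 0.4000·(sin 2.7618 − sin 0.2618) = 0.5448
y' = 2 − 0.4000·(cos 2.7618 − cos 0.2618) = 2.7579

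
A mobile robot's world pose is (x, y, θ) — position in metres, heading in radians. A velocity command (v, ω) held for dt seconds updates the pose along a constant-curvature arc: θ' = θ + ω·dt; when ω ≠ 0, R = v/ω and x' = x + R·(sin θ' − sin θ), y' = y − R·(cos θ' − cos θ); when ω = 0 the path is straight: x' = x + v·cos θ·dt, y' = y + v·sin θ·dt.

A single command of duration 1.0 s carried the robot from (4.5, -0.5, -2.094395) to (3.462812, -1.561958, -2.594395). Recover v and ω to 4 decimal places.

Δθ = -2.594395 − -2.094395 = -0.500000
ω = Δθ/dt = -0.500000/1.0 = -0.5000
R = −Δy/(cos θ' − cos θ) = -3.0000
v = R·ω = -3.0000·-0.5000 = 1.5000

v = 1.5000, ω = -0.5000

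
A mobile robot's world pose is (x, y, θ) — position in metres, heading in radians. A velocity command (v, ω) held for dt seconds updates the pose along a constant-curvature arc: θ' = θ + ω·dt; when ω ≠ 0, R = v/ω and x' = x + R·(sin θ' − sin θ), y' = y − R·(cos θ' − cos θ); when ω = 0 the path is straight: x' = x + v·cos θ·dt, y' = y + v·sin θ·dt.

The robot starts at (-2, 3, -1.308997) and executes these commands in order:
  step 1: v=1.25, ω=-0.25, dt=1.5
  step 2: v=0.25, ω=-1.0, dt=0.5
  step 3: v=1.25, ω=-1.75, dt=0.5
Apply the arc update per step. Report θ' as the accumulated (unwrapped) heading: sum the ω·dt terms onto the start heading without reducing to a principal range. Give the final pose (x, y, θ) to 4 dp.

step 1: θ'=-1.6840 (R=-5.0000) → pose (-1.8616, 1.1411, -1.6840)
step 2: θ'=-2.1840 (R=-0.2500) → pose (-1.9056, 1.0255, -2.1840)
step 3: θ'=-3.0590 (R=-0.7143) → pose (-2.4308, 0.7247, -3.0590)

(-2.4308, 0.7247, -3.0590)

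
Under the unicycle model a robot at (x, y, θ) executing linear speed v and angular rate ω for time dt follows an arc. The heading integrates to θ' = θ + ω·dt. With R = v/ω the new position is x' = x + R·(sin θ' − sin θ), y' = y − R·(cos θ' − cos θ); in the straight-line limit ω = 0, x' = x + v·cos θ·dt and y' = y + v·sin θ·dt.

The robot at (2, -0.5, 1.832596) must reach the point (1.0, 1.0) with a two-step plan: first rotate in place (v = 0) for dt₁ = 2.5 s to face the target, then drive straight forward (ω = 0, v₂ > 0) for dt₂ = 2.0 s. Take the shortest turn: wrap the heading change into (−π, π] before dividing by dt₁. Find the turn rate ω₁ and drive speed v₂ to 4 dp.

heading to target = atan2(1−-0.5, 1−2) = 2.1588
Δθ = wrap(2.1588 − 1.8326) = 0.3262; ω₁ = Δθ/dt₁ = 0.1305
distance = √((1−2)² + (1−-0.5)²) = 1.8028; v₂ = distance/dt₂ = 0.9014

ω₁ = 0.1305, v₂ = 0.9014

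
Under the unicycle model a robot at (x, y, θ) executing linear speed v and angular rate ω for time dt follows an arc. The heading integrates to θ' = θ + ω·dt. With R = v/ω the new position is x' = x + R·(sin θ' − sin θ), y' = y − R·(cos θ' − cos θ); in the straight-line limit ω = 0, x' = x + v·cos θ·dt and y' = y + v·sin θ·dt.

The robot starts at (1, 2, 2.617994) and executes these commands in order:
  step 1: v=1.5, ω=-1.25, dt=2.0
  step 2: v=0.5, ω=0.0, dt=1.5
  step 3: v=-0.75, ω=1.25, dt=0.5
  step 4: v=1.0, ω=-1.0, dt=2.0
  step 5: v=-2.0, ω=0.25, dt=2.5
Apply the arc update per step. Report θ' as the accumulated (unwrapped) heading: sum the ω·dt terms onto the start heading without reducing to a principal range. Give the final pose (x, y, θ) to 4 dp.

step 1: θ'=0.1180 (R=-1.2000) → pose (1.4587, 4.2309, 0.1180)
step 2: θ'=0.1180 (straight) → pose (2.2035, 4.3192, 0.1180)
step 3: θ'=0.7430 (R=-0.6000) → pose (1.8683, 4.1652, 0.7430)
step 4: θ'=-1.2570 (R=-1.0000) → pose (3.4959, 3.7374, -1.2570)
step 5: θ'=-0.6320 (R=-8.0000) → pose (0.6127, 7.7229, -0.6320)

(0.6127, 7.7229, -0.6320)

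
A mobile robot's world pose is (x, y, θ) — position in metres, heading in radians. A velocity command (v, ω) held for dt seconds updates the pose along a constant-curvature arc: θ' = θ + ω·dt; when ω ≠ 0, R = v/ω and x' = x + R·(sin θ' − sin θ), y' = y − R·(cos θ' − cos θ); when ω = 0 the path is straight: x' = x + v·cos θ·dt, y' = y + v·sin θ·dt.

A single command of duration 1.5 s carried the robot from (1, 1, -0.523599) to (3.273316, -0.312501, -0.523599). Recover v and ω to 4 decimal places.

Δθ = -0.523599 − -0.523599 = 0.000000
ω = Δθ/dt = 0.000000/1.5 = 0.0000
ω = 0 → v = (Δx·cos θ + Δy·sin θ)/dt = 1.7500

v = 1.7500, ω = 0.0000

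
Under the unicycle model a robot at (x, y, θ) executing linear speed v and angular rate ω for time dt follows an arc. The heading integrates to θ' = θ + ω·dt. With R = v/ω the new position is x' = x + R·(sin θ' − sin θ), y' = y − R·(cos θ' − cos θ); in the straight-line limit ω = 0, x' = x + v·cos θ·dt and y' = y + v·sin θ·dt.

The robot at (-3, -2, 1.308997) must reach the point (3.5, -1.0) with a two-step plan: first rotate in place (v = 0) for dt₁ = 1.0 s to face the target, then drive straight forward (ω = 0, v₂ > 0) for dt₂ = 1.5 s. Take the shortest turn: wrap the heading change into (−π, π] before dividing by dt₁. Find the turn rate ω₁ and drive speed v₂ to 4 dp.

ω₁ = -1.1563, v₂ = 4.3843

heading to target = atan2(-1−-2, 3.5−-3) = 0.1526
Δθ = wrap(0.1526 − 1.3090) = -1.1563; ω₁ = Δθ/dt₁ = -1.1563
distance = √((3.5−-3)² + (-1−-2)²) = 6.5765; v₂ = distance/dt₂ = 4.3843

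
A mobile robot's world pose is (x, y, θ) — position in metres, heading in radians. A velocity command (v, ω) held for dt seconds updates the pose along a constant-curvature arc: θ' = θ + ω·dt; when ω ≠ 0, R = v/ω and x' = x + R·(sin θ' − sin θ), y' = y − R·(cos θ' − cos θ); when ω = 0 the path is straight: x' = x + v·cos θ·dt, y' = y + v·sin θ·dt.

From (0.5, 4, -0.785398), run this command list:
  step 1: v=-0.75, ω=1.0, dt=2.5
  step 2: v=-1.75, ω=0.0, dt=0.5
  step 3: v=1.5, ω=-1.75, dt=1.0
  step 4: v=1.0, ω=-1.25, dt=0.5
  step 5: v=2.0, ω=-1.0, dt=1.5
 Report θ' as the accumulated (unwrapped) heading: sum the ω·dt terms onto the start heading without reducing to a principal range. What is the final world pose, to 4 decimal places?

step 1: θ'=1.7146 (R=-0.7500) → pose (-0.7726, 3.3622, 1.7146)
step 2: θ'=1.7146 (straight) → pose (-0.6472, 2.4962, 1.7146)
step 3: θ'=-0.0354 (R=-0.8571) → pose (0.2314, 3.4757, -0.0354)
step 4: θ'=-0.6604 (R=-0.8000) → pose (0.6939, 3.3080, -0.6604)
step 5: θ'=-2.1604 (R=-2.0000) → pose (1.1293, 0.6164, -2.1604)

(1.1293, 0.6164, -2.1604)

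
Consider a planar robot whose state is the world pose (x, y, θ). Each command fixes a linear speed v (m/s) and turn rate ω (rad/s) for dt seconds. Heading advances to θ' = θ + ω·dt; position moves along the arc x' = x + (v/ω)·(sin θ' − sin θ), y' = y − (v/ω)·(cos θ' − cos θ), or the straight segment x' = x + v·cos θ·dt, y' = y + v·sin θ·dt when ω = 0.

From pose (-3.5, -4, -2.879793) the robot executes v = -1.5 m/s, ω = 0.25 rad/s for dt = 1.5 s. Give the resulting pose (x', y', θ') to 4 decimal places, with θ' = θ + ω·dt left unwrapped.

θ' = -2.8798 + 0.25·1.5 = -2.5048
R = v/ω = -1.5/0.25 = -6.0000
x' = -3.5 + -6.0000·(sin -2.5048 − sin -2.8798) = -1.4852
y' = -4 − -6.0000·(cos -2.5048 − cos -2.8798) = -3.0285

(-1.4852, -3.0285, -2.5048)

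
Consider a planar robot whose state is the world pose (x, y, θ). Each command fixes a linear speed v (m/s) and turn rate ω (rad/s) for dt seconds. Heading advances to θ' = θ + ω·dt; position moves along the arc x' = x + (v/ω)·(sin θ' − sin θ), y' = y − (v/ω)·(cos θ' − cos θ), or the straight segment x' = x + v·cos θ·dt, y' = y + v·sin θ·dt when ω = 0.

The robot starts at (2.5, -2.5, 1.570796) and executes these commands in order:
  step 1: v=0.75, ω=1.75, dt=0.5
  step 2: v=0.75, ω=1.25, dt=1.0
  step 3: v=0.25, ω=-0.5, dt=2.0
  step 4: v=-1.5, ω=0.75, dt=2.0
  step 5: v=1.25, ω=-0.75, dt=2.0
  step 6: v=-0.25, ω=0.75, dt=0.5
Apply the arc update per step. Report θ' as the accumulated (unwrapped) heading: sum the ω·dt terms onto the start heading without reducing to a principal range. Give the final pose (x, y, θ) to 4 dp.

(1.7208, -2.0430, 3.0708)

step 1: θ'=2.4458 (R=0.4286) → pose (2.3461, -2.1711, 2.4458)
step 2: θ'=3.6958 (R=0.6000) → pose (1.6458, -2.1214, 3.6958)
step 3: θ'=2.6958 (R=-0.5000) → pose (1.1671, -2.1474, 2.6958)
step 4: θ'=4.1958 (R=-2.0000) → pose (3.7684, -1.3307, 4.1958)
step 5: θ'=2.6958 (R=-1.6667) → pose (1.6006, -2.0112, 2.6958)
step 6: θ'=3.0708 (R=-0.3333) → pose (1.7208, -2.0430, 3.0708)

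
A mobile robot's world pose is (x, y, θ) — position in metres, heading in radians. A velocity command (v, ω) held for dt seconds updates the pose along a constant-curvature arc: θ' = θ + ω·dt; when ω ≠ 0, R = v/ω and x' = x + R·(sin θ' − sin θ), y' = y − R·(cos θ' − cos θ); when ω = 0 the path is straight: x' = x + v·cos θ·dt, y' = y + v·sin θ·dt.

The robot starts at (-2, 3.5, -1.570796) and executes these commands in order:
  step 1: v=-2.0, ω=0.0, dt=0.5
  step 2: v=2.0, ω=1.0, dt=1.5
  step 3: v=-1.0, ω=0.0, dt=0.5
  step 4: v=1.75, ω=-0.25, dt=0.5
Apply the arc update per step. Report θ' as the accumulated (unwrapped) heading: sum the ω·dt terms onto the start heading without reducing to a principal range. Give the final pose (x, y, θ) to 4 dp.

(0.2265, 2.4242, -0.1958)

step 1: θ'=-1.5708 (straight) → pose (-2.0000, 4.5000, -1.5708)
step 2: θ'=-0.0708 (R=2.0000) → pose (-0.1415, 2.5050, -0.0708)
step 3: θ'=-0.0708 (straight) → pose (-0.6402, 2.5404, -0.0708)
step 4: θ'=-0.1958 (R=-7.0000) → pose (0.2265, 2.4242, -0.1958)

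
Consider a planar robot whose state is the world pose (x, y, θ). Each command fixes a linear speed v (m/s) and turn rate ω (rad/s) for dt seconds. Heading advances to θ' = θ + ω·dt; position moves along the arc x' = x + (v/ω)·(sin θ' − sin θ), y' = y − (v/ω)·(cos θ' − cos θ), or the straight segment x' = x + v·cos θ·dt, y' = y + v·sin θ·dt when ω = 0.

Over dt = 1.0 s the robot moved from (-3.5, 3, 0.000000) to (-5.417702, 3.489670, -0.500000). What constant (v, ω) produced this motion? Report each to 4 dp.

Δθ = -0.500000 − 0.000000 = -0.500000
ω = Δθ/dt = -0.500000/1.0 = -0.5000
R = Δx/(sin θ' − sin θ) = 4.0000
v = R·ω = 4.0000·-0.5000 = -2.0000

v = -2.0000, ω = -0.5000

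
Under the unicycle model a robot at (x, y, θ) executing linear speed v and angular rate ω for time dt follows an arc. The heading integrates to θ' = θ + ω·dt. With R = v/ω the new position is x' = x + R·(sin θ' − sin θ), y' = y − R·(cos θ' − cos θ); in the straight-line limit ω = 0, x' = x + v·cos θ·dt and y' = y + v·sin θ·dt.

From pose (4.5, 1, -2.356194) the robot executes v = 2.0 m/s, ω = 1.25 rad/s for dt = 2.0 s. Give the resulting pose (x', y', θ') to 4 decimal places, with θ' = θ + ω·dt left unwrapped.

θ' = -2.3562 + 1.25·2.0 = 0.1438
R = v/ω = 2.0/1.25 = 1.6000
x' = 4.5 + 1.6000·(sin 0.1438 − sin -2.3562) = 5.8607
y' = 1 − 1.6000·(cos 0.1438 − cos -2.3562) = -1.7149

(5.8607, -1.7149, 0.1438)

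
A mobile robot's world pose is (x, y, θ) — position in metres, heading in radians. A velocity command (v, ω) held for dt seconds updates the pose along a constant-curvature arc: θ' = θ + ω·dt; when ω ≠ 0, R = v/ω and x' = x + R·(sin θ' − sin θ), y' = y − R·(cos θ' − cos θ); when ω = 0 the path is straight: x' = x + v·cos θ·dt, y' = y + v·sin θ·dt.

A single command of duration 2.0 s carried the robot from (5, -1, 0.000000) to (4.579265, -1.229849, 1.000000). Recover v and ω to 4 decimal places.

Δθ = 1.000000 − 0.000000 = 1.000000
ω = Δθ/dt = 1.000000/2.0 = 0.5000
R = Δx/(sin θ' − sin θ) = -0.5000
v = R·ω = -0.5000·0.5000 = -0.2500

v = -0.2500, ω = 0.5000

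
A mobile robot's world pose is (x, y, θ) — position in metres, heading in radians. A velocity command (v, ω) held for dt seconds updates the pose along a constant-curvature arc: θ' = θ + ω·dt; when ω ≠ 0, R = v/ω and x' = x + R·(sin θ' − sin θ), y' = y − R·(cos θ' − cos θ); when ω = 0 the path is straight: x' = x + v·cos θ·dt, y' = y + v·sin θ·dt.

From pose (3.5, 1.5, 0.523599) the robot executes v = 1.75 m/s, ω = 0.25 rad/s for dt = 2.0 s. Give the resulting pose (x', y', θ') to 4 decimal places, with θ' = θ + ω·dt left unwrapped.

(5.9779, 3.9201, 1.0236)

θ' = 0.5236 + 0.25·2.0 = 1.0236
R = v/ω = 1.75/0.25 = 7.0000
x' = 3.5 + 7.0000·(sin 1.0236 − sin 0.5236) = 5.9779
y' = 1.5 − 7.0000·(cos 1.0236 − cos 0.5236) = 3.9201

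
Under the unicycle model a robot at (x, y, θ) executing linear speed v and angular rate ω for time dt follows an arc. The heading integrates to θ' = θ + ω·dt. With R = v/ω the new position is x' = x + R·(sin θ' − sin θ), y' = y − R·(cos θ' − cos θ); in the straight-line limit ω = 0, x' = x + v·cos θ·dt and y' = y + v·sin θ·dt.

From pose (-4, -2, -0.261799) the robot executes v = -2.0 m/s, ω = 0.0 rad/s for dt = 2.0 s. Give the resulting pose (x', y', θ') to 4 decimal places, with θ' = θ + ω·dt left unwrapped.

(-7.8637, -0.9647, -0.2618)

θ' = -0.2618 + 0.0·2.0 = -0.2618
ω = 0 → straight: x' = -4 + -2.0·cos(-0.2618)·2.0 = -7.8637
y' = -2 + -2.0·sin(-0.2618)·2.0 = -0.9647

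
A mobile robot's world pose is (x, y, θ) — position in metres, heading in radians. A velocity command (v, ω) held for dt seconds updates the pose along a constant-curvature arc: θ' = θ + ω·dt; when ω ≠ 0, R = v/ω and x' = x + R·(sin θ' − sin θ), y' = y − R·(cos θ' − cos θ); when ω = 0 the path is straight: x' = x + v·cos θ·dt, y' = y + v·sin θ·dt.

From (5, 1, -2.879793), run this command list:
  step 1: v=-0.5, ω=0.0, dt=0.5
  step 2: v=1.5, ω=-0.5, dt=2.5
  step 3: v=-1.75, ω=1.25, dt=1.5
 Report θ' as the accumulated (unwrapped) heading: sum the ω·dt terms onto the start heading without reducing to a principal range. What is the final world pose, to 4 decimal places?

(4.2140, 2.1975, -2.2548)

step 1: θ'=-2.8798 (straight) → pose (5.2415, 1.0647, -2.8798)
step 2: θ'=-4.1298 (R=-3.0000) → pose (1.9599, 2.3119, -4.1298)
step 3: θ'=-2.2548 (R=-1.4000) → pose (4.2140, 2.1975, -2.2548)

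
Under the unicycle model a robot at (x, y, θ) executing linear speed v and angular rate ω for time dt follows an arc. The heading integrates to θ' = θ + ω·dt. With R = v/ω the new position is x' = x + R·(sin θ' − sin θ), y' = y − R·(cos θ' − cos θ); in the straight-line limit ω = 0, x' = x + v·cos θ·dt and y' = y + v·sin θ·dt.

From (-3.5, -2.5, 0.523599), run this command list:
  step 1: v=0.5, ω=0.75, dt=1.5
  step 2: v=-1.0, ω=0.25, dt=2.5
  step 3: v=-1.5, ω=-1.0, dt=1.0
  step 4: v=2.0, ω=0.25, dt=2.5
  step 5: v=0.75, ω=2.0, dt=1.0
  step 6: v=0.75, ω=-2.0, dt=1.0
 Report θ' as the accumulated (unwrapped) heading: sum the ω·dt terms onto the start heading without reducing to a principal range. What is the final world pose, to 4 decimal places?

(-3.2436, -0.3320, 1.8986)

step 1: θ'=1.6486 (R=0.6667) → pose (-3.1687, -1.8708, 1.6486)
step 2: θ'=2.2736 (R=-4.0000) → pose (-2.2329, -4.1454, 2.2736)
step 3: θ'=1.2736 (R=1.5000) → pose (-1.9432, -5.5542, 1.2736)
step 4: θ'=1.8986 (R=8.0000) → pose (-2.0185, -0.6357, 1.8986)
step 5: θ'=3.8986 (R=0.3750) → pose (-2.6311, -0.4839, 3.8986)
step 6: θ'=1.8986 (R=-0.3750) → pose (-3.2436, -0.3320, 1.8986)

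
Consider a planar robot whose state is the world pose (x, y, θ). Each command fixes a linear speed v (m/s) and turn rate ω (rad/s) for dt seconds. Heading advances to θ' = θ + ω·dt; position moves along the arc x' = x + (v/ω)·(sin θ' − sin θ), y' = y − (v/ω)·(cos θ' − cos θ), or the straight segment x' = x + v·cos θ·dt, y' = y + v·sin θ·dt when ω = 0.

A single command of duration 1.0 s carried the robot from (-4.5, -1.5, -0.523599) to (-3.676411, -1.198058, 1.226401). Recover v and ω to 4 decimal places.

Δθ = 1.226401 − -0.523599 = 1.750000
ω = Δθ/dt = 1.750000/1.0 = 1.7500
R = Δx/(sin θ' − sin θ) = 0.5714
v = R·ω = 0.5714·1.7500 = 1.0000

v = 1.0000, ω = 1.7500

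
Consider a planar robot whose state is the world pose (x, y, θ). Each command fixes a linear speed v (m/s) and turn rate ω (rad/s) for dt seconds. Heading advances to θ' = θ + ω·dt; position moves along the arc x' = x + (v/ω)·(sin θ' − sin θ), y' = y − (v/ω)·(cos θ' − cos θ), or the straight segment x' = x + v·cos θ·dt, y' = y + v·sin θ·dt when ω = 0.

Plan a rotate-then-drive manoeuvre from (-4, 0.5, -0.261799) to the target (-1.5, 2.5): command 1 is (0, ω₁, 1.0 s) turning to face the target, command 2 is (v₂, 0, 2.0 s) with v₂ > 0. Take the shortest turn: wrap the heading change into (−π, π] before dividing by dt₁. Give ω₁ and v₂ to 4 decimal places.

heading to target = atan2(2.5−0.5, -1.5−-4) = 0.6747
Δθ = wrap(0.6747 − -0.2618) = 0.9365; ω₁ = Δθ/dt₁ = 0.9365
distance = √((-1.5−-4)² + (2.5−0.5)²) = 3.2016; v₂ = distance/dt₂ = 1.6008

ω₁ = 0.9365, v₂ = 1.6008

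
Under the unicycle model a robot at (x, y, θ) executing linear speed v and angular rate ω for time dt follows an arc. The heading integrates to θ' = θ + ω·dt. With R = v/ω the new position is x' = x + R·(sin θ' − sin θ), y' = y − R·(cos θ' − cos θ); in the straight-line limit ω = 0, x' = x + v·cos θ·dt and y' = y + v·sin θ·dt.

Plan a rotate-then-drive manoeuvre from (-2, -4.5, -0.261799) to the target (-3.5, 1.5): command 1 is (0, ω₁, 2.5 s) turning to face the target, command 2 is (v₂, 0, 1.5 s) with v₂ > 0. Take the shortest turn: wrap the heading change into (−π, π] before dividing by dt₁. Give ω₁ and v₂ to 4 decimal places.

heading to target = atan2(1.5−-4.5, -3.5−-2) = 1.8158
Δθ = wrap(1.8158 − -0.2618) = 2.0776; ω₁ = Δθ/dt₁ = 0.8310
distance = √((-3.5−-2)² + (1.5−-4.5)²) = 6.1847; v₂ = distance/dt₂ = 4.1231

ω₁ = 0.8310, v₂ = 4.1231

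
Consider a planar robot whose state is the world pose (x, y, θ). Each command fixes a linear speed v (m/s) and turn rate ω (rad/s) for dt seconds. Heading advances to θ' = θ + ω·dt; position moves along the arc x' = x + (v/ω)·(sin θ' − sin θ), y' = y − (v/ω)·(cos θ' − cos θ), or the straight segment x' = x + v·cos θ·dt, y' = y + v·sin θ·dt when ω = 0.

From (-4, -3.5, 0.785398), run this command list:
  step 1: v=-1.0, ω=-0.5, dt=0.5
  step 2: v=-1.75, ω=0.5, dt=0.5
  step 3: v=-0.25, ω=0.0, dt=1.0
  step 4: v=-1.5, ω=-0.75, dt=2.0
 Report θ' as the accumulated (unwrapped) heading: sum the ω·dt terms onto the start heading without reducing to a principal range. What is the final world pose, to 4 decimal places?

(-7.9847, -4.6145, -0.7146)

step 1: θ'=0.5354 (R=2.0000) → pose (-4.3938, -3.8059, 0.5354)
step 2: θ'=0.7854 (R=-3.5000) → pose (-5.0831, -4.3413, 0.7854)
step 3: θ'=0.7854 (straight) → pose (-5.2599, -4.5180, 0.7854)
step 4: θ'=-0.7146 (R=2.0000) → pose (-7.9847, -4.6145, -0.7146)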